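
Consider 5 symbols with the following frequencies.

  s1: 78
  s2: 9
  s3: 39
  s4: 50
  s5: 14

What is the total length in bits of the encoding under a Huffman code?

387

Greedily combine the two least-frequent nodes:
merge s2(9) and s5(14): 23
merge 23 and s3(39): 62
merge s4(50) and 62: 112
merge s1(78) and 112: 190
Each symbol's bit-cost is frequency × depth; summing gives 387 bits (equivalently 23 + 62 + 112 + 190).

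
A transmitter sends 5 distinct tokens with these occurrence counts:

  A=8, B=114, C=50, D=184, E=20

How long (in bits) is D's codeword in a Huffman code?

1

Build the tree from the bottom:
combine A(8), E(20) → 28
combine 28, C(50) → 78
combine 78, B(114) → 192
combine D(184), 192 → 376
D is a child of the root — depth 1, so its codeword is a single bit.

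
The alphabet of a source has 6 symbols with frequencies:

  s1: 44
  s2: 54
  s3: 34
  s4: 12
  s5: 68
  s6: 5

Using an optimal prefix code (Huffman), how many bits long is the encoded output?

Greedily combine the two least-frequent nodes:
combine s6(5), s4(12) → 17
combine 17, s3(34) → 51
combine s1(44), 51 → 95
combine s2(54), s5(68) → 122
combine 95, 122 → 217
Each symbol's bit-cost is frequency × depth; summing gives 502 bits (equivalently 17 + 51 + 95 + 122 + 217).

502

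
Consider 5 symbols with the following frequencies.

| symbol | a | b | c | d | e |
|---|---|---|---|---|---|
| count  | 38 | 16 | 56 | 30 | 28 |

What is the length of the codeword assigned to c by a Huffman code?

Build the tree from the bottom:
combine b(16), e(28) → 44
combine d(30), a(38) → 68
combine 44, c(56) → 100
combine 68, 100 → 168
c's leaf is at depth 2, giving a 2-bit codeword.

2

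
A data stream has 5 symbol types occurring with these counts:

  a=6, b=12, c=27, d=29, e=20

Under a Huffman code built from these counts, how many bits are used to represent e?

2

Huffman merges, smallest pair first:
combine a(6), b(12) → 18
combine 18, e(20) → 38
combine c(27), d(29) → 56
combine 38, 56 → 94
e sits 2 levels below the root, so its codeword is 2 bits.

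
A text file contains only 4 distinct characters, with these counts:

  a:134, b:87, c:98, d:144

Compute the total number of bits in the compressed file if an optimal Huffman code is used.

926

Merge the two smallest weights repeatedly:
combine b(87), c(98) → 185
combine a(134), d(144) → 278
combine 185, 278 → 463
Total encoded bits = sum of merged weights = 185 + 278 + 463 = 926.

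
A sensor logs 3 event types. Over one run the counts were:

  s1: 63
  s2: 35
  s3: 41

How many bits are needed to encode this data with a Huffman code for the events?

Build the Huffman tree bottom-up:
merge s2(35) and s3(41): 76
merge s1(63) and 76: 139
Total encoded bits = sum of merged weights = 76 + 139 = 215.

215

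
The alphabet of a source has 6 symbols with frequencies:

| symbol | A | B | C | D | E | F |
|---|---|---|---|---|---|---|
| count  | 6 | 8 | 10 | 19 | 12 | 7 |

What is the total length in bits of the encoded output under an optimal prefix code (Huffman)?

155

Build the Huffman tree bottom-up:
A(6) + F(7) → 13
B(8) + C(10) → 18
E(12) + 13 → 25
18 + D(19) → 37
25 + 37 → 62
The encoded length is the sum of every internal node's weight: 13 + 18 + 25 + 37 + 62 = 155 bits.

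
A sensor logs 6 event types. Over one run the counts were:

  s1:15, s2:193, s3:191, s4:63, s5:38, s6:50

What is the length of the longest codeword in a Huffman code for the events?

5

Merge the two lowest-weight nodes at each step:
merge s1(15) and s5(38): 53
merge s6(50) and 53: 103
merge s4(63) and 103: 166
merge 166 and s3(191): 357
merge s2(193) and 357: 550
Maximum depth reached is 5.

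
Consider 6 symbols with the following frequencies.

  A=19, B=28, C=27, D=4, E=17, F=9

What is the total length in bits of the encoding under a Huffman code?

251

Greedily combine the two least-frequent nodes:
merge D(4) and F(9): 13
merge 13 and E(17): 30
merge A(19) and C(27): 46
merge B(28) and 30: 58
merge 46 and 58: 104
The encoded length is the sum of every internal node's weight: 13 + 30 + 46 + 58 + 104 = 251 bits.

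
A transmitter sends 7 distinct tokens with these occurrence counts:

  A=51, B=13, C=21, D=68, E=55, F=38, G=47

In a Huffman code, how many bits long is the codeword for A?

3

Huffman merges, smallest pair first:
combine B(13), C(21) → 34
combine 34, F(38) → 72
combine G(47), A(51) → 98
combine E(55), D(68) → 123
combine 72, 98 → 170
combine 123, 170 → 293
The subtree containing A is merged 3 times, so code length = 3.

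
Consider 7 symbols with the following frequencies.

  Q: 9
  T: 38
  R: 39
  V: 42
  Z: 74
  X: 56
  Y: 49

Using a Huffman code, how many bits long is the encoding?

Build the Huffman tree bottom-up:
combine Q(9), T(38) → 47
combine R(39), V(42) → 81
combine 47, Y(49) → 96
combine X(56), Z(74) → 130
combine 81, 96 → 177
combine 130, 177 → 307
Total encoded bits = sum of merged weights = 47 + 81 + 96 + 130 + 177 + 307 = 838.

838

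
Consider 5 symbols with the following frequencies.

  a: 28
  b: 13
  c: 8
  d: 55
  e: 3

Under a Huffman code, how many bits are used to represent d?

Repeatedly merge the two smallest:
e(3) + c(8) → 11
11 + b(13) → 24
24 + a(28) → 52
52 + d(55) → 107
d is a child of the root — depth 1, so its codeword is a single bit.

1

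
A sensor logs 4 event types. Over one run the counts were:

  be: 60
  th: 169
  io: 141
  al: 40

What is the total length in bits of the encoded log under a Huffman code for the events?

751

Build the Huffman tree bottom-up:
al(40) + be(60) → 100
100 + io(141) → 241
th(169) + 241 → 410
Total encoded bits = sum of merged weights = 100 + 241 + 410 = 751.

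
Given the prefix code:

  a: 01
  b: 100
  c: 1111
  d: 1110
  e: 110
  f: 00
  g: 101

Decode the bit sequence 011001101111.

abec

Read left to right; each codeword is recognised as soon as it completes (prefix code):
  01→a | 100→b | 110→e | 1111→c
Decoded message: abec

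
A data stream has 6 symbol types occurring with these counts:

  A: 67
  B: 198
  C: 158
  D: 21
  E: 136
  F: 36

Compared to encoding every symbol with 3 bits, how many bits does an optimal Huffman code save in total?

435

Fixed-length: 3 bits × 616 symbols = 1848 bits.
Huffman merges:
merge D(21) and F(36): 57
merge 57 and A(67): 124
merge 124 and E(136): 260
merge C(158) and B(198): 356
merge 260 and 356: 616
Huffman total = 57 + 124 + 260 + 356 + 616 = 1413 bits.
Saving = 1848 − 1413 = 435 bits.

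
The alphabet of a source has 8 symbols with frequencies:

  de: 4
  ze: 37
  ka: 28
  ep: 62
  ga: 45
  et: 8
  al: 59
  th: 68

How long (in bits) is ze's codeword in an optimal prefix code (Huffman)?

3

Huffman merges, smallest pair first:
de(4) + et(8) → 12
12 + ka(28) → 40
ze(37) + 40 → 77
ga(45) + al(59) → 104
ep(62) + th(68) → 130
77 + 104 → 181
130 + 181 → 311
ze sits 3 levels below the root, so its codeword is 3 bits.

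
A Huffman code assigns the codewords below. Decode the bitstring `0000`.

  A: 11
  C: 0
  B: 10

CCCC

Read left to right; each codeword is recognised as soon as it completes (prefix code):
  0→C | 0→C | 0→C | 0→C
Decoded message: CCCC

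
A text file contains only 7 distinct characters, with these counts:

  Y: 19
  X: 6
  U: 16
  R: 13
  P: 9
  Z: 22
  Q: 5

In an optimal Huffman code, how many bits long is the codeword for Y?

Build the tree from the bottom:
combine Q(5), X(6) → 11
combine P(9), 11 → 20
combine R(13), U(16) → 29
combine Y(19), 20 → 39
combine Z(22), 29 → 51
combine 39, 51 → 90
Y sits 2 levels below the root, so its codeword is 2 bits.

2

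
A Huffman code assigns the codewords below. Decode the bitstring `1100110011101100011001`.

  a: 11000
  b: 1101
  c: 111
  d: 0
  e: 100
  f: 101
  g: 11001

Read left to right; each codeword is recognised as soon as it completes (prefix code):
  11001→g | 100→e | 111→c | 0→d | 11000→a | 11001→g
Decoded message: gecdag

gecdag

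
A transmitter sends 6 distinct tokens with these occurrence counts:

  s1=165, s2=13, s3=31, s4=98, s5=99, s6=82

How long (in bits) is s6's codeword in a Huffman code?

Huffman merges, smallest pair first:
merge s2(13) and s3(31): 44
merge 44 and s6(82): 126
merge s4(98) and s5(99): 197
merge 126 and s1(165): 291
merge 197 and 291: 488
s6 sits 3 levels below the root, so its codeword is 3 bits.

3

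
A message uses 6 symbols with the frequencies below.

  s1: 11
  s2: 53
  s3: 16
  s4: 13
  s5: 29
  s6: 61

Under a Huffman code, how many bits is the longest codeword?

4

Merge the two lowest-weight nodes at each step:
s1(11) + s4(13) → 24
s3(16) + 24 → 40
s5(29) + 40 → 69
s2(53) + s6(61) → 114
69 + 114 → 183
The first pair merged (s1, s4) ends up deepest, at depth 4.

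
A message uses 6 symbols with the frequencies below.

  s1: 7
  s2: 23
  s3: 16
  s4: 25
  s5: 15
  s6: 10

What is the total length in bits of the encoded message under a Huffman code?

Greedily combine the two least-frequent nodes:
combine s1(7), s6(10) → 17
combine s5(15), s3(16) → 31
combine 17, s2(23) → 40
combine s4(25), 31 → 56
combine 40, 56 → 96
Each symbol's bit-cost is frequency × depth; summing gives 240 bits (equivalently 17 + 31 + 40 + 56 + 96).

240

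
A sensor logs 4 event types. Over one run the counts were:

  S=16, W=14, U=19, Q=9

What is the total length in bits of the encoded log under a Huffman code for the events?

116

Greedily combine the two least-frequent nodes:
Q(9) + W(14) → 23
S(16) + U(19) → 35
23 + 35 → 58
Total encoded bits = sum of merged weights = 23 + 35 + 58 = 116.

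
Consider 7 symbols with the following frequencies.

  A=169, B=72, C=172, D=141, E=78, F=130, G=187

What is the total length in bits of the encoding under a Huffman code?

2638

Merge the two smallest weights repeatedly:
merge B(72) and E(78): 150
merge F(130) and D(141): 271
merge 150 and A(169): 319
merge C(172) and G(187): 359
merge 271 and 319: 590
merge 359 and 590: 949
The encoded length is the sum of every internal node's weight: 150 + 271 + 319 + 359 + 590 + 949 = 2638 bits.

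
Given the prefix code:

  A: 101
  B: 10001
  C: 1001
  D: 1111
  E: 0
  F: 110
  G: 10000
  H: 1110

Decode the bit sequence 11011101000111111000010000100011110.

FHBDGGBH

Read left to right; each codeword is recognised as soon as it completes (prefix code):
  110→F | 1110→H | 10001→B | 1111→D | 10000→G | 10000→G | 10001→B | 1110→H
Decoded message: FHBDGGBH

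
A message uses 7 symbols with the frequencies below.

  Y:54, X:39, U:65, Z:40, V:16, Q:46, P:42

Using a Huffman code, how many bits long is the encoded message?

Build the Huffman tree bottom-up:
merge V(16) and X(39): 55
merge Z(40) and P(42): 82
merge Q(46) and Y(54): 100
merge 55 and U(65): 120
merge 82 and 100: 182
merge 120 and 182: 302
Total encoded bits = sum of merged weights = 55 + 82 + 100 + 120 + 182 + 302 = 841.

841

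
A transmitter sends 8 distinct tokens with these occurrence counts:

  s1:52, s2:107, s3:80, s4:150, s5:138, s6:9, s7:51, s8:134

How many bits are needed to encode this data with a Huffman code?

2047

Greedily combine the two least-frequent nodes:
merge s6(9) and s7(51): 60
merge s1(52) and 60: 112
merge s3(80) and s2(107): 187
merge 112 and s8(134): 246
merge s5(138) and s4(150): 288
merge 187 and 246: 433
merge 288 and 433: 721
The encoded length is the sum of every internal node's weight: 60 + 112 + 187 + 246 + 288 + 433 + 721 = 2047 bits.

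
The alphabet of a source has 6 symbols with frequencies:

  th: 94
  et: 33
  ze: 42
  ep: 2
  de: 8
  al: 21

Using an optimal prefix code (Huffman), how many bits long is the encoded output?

411

Greedily combine the two least-frequent nodes:
combine ep(2), de(8) → 10
combine 10, al(21) → 31
combine 31, et(33) → 64
combine ze(42), 64 → 106
combine th(94), 106 → 200
Total encoded bits = sum of merged weights = 10 + 31 + 64 + 106 + 200 = 411.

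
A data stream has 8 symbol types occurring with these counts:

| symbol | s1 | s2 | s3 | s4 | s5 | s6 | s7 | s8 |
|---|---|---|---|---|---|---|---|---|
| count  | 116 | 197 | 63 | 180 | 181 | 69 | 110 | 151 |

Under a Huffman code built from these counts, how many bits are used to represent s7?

3

Repeatedly merge the two smallest:
merge s3(63) and s6(69): 132
merge s7(110) and s1(116): 226
merge 132 and s8(151): 283
merge s4(180) and s5(181): 361
merge s2(197) and 226: 423
merge 283 and 361: 644
merge 423 and 644: 1067
The subtree containing s7 is merged 3 times, so code length = 3.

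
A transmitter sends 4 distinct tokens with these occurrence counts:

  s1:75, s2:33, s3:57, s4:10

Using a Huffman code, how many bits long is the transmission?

Build the Huffman tree bottom-up:
s4(10) + s2(33) → 43
43 + s3(57) → 100
s1(75) + 100 → 175
Total encoded bits = sum of merged weights = 43 + 100 + 175 = 318.

318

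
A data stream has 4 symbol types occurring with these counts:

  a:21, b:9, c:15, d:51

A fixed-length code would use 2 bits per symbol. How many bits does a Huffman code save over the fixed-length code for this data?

Fixed-length: 2 bits × 96 symbols = 192 bits.
Huffman merges:
combine b(9), c(15) → 24
combine a(21), 24 → 45
combine 45, d(51) → 96
Huffman total = 24 + 45 + 96 = 165 bits.
Saving = 192 − 165 = 27 bits.

27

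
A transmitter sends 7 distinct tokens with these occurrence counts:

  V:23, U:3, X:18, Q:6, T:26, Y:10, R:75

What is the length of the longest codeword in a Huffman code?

5

Merge the two lowest-weight nodes at each step:
U(3) + Q(6) → 9
9 + Y(10) → 19
X(18) + 19 → 37
V(23) + T(26) → 49
37 + 49 → 86
R(75) + 86 → 161
The rarest symbols sit at the bottom; the longest codeword is 5 bits.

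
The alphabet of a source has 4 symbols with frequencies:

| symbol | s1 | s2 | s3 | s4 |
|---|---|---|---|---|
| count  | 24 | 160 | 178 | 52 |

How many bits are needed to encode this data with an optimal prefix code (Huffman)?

Build the Huffman tree bottom-up:
s1(24) + s4(52) → 76
76 + s2(160) → 236
s3(178) + 236 → 414
The encoded length is the sum of every internal node's weight: 76 + 236 + 414 = 726 bits.

726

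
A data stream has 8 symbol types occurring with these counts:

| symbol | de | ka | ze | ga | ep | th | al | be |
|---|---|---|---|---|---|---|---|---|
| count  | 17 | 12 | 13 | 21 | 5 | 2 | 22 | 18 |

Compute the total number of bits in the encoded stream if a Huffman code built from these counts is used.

313

Greedily combine the two least-frequent nodes:
combine th(2), ep(5) → 7
combine 7, ka(12) → 19
combine ze(13), de(17) → 30
combine be(18), 19 → 37
combine ga(21), al(22) → 43
combine 30, 37 → 67
combine 43, 67 → 110
Total encoded bits = sum of merged weights = 7 + 19 + 30 + 37 + 43 + 67 + 110 = 313.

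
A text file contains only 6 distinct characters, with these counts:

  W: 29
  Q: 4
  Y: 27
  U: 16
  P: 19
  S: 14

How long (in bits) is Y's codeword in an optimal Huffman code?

Repeatedly merge the two smallest:
Q(4) + S(14) → 18
U(16) + 18 → 34
P(19) + Y(27) → 46
W(29) + 34 → 63
46 + 63 → 109
Y's leaf is at depth 2, giving a 2-bit codeword.

2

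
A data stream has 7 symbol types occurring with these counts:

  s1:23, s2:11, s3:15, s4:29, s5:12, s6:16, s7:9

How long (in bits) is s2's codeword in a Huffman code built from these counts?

Repeatedly merge the two smallest:
combine s7(9), s2(11) → 20
combine s5(12), s3(15) → 27
combine s6(16), 20 → 36
combine s1(23), 27 → 50
combine s4(29), 36 → 65
combine 50, 65 → 115
s2's leaf is at depth 4, giving a 4-bit codeword.

4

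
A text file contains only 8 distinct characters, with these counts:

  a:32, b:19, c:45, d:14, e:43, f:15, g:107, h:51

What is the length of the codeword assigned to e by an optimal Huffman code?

Huffman merges, smallest pair first:
d(14) + f(15) → 29
b(19) + 29 → 48
a(32) + e(43) → 75
c(45) + 48 → 93
h(51) + 75 → 126
93 + g(107) → 200
126 + 200 → 326
e's leaf is at depth 3, giving a 3-bit codeword.

3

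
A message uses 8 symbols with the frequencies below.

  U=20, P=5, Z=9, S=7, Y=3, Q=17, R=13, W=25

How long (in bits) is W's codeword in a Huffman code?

Repeatedly merge the two smallest:
merge Y(3) and P(5): 8
merge S(7) and 8: 15
merge Z(9) and R(13): 22
merge 15 and Q(17): 32
merge U(20) and 22: 42
merge W(25) and 32: 57
merge 42 and 57: 99
The subtree containing W is merged 2 times, so code length = 2.

2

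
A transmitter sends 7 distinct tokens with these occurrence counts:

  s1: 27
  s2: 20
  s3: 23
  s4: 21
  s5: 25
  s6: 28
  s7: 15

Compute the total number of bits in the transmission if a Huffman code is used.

449

Merge the two smallest weights repeatedly:
s7(15) + s2(20) → 35
s4(21) + s3(23) → 44
s5(25) + s1(27) → 52
s6(28) + 35 → 63
44 + 52 → 96
63 + 96 → 159
The encoded length is the sum of every internal node's weight: 35 + 44 + 52 + 63 + 96 + 159 = 449 bits.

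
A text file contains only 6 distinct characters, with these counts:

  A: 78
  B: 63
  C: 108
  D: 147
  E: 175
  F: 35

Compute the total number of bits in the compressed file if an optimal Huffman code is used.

1486

Merge the two smallest weights repeatedly:
merge F(35) and B(63): 98
merge A(78) and 98: 176
merge C(108) and D(147): 255
merge E(175) and 176: 351
merge 255 and 351: 606
The encoded length is the sum of every internal node's weight: 98 + 176 + 255 + 351 + 606 = 1486 bits.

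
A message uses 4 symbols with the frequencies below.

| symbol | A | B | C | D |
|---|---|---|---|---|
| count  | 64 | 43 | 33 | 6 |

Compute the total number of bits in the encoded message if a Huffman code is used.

267

Merge the two smallest weights repeatedly:
D(6) + C(33) → 39
39 + B(43) → 82
A(64) + 82 → 146
Total encoded bits = sum of merged weights = 39 + 82 + 146 = 267.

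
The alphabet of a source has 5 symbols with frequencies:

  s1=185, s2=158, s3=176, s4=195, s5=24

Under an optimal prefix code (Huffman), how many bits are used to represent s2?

Repeatedly merge the two smallest:
merge s5(24) and s2(158): 182
merge s3(176) and 182: 358
merge s1(185) and s4(195): 380
merge 358 and 380: 738
s2's leaf is at depth 3, giving a 3-bit codeword.

3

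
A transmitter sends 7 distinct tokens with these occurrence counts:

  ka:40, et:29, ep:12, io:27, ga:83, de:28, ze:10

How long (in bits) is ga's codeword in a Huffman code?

Huffman merges, smallest pair first:
combine ze(10), ep(12) → 22
combine 22, io(27) → 49
combine de(28), et(29) → 57
combine ka(40), 49 → 89
combine 57, ga(83) → 140
combine 89, 140 → 229
ga sits 2 levels below the root, so its codeword is 2 bits.

2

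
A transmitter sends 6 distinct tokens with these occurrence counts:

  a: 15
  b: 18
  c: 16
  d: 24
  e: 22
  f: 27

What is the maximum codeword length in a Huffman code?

Merge the two lowest-weight nodes at each step:
a(15) + c(16) → 31
b(18) + e(22) → 40
d(24) + f(27) → 51
31 + 40 → 71
51 + 71 → 122
The rarest symbols sit at the bottom; the longest codeword is 3 bits.

3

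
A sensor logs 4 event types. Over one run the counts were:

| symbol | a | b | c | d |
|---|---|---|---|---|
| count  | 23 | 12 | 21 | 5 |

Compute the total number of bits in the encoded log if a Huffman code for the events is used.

Build the Huffman tree bottom-up:
d(5) + b(12) → 17
17 + c(21) → 38
a(23) + 38 → 61
Each symbol's bit-cost is frequency × depth; summing gives 116 bits (equivalently 17 + 38 + 61).

116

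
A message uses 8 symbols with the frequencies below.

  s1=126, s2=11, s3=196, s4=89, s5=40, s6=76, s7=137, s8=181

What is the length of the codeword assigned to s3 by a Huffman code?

Repeatedly merge the two smallest:
combine s2(11), s5(40) → 51
combine 51, s6(76) → 127
combine s4(89), s1(126) → 215
combine 127, s7(137) → 264
combine s8(181), s3(196) → 377
combine 215, 264 → 479
combine 377, 479 → 856
The subtree containing s3 is merged 2 times, so code length = 2.

2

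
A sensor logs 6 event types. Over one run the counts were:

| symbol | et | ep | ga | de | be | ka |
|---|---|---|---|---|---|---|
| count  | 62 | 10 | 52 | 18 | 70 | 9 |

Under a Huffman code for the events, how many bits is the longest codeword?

4

Merge the two lowest-weight nodes at each step:
merge ka(9) and ep(10): 19
merge de(18) and 19: 37
merge 37 and ga(52): 89
merge et(62) and be(70): 132
merge 89 and 132: 221
The rarest symbols sit at the bottom; the longest codeword is 4 bits.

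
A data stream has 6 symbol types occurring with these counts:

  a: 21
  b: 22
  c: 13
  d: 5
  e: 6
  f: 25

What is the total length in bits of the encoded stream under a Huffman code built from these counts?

Merge the two smallest weights repeatedly:
d(5) + e(6) → 11
11 + c(13) → 24
a(21) + b(22) → 43
24 + f(25) → 49
43 + 49 → 92
The encoded length is the sum of every internal node's weight: 11 + 24 + 43 + 49 + 92 = 219 bits.

219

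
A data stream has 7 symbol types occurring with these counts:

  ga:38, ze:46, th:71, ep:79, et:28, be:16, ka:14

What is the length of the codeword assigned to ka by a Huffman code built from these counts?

Repeatedly merge the two smallest:
ka(14) + be(16) → 30
et(28) + 30 → 58
ga(38) + ze(46) → 84
58 + th(71) → 129
ep(79) + 84 → 163
129 + 163 → 292
ka sits 4 levels below the root, so its codeword is 4 bits.

4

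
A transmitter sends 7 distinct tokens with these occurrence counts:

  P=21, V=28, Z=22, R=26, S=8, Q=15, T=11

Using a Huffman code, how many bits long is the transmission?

358

Merge the two smallest weights repeatedly:
S(8) + T(11) → 19
Q(15) + 19 → 34
P(21) + Z(22) → 43
R(26) + V(28) → 54
34 + 43 → 77
54 + 77 → 131
Total encoded bits = sum of merged weights = 19 + 34 + 43 + 54 + 77 + 131 = 358.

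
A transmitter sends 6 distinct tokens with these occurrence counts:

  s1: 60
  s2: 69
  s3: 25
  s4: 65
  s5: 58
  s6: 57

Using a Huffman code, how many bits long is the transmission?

Greedily combine the two least-frequent nodes:
s3(25) + s6(57) → 82
s5(58) + s1(60) → 118
s4(65) + s2(69) → 134
82 + 118 → 200
134 + 200 → 334
Each symbol's bit-cost is frequency × depth; summing gives 868 bits (equivalently 82 + 118 + 134 + 200 + 334).

868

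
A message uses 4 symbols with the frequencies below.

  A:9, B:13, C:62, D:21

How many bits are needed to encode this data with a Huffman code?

Build the Huffman tree bottom-up:
combine A(9), B(13) → 22
combine D(21), 22 → 43
combine 43, C(62) → 105
Total encoded bits = sum of merged weights = 22 + 43 + 105 = 170.

170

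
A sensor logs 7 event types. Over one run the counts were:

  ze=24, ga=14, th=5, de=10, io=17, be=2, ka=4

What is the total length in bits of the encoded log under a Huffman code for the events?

Greedily combine the two least-frequent nodes:
be(2) + ka(4) → 6
th(5) + 6 → 11
de(10) + 11 → 21
ga(14) + io(17) → 31
21 + ze(24) → 45
31 + 45 → 76
Each symbol's bit-cost is frequency × depth; summing gives 190 bits (equivalently 6 + 11 + 21 + 31 + 45 + 76).

190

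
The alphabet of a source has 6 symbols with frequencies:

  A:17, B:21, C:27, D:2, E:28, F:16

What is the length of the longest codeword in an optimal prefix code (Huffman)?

Merge the two lowest-weight nodes at each step:
D(2) + F(16) → 18
A(17) + 18 → 35
B(21) + C(27) → 48
E(28) + 35 → 63
48 + 63 → 111
The rarest symbols sit at the bottom; the longest codeword is 4 bits.

4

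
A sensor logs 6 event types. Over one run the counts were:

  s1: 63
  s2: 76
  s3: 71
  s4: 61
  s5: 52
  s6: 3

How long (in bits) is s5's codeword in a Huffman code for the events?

Build the tree from the bottom:
s6(3) + s5(52) → 55
55 + s4(61) → 116
s1(63) + s3(71) → 134
s2(76) + 116 → 192
134 + 192 → 326
s5's leaf is at depth 4, giving a 4-bit codeword.

4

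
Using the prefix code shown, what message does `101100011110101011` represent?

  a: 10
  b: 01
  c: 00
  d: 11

Read left to right; each codeword is recognised as soon as it completes (prefix code):
  10→a | 11→d | 00→c | 01→b | 11→d | 10→a | 10→a | 10→a | 11→d
Decoded message: adcbdaaad

adcbdaaad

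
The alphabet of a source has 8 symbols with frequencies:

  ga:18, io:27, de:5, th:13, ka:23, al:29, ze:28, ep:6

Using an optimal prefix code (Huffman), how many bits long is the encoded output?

Greedily combine the two least-frequent nodes:
merge de(5) and ep(6): 11
merge 11 and th(13): 24
merge ga(18) and ka(23): 41
merge 24 and io(27): 51
merge ze(28) and al(29): 57
merge 41 and 51: 92
merge 57 and 92: 149
Each symbol's bit-cost is frequency × depth; summing gives 425 bits (equivalently 11 + 24 + 41 + 51 + 57 + 92 + 149).

425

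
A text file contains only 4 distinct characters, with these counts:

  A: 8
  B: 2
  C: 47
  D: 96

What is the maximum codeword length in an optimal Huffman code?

3

Merge the two lowest-weight nodes at each step:
combine B(2), A(8) → 10
combine 10, C(47) → 57
combine 57, D(96) → 153
Maximum depth reached is 3.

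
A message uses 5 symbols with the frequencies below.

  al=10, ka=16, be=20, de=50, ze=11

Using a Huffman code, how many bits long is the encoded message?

Greedily combine the two least-frequent nodes:
combine al(10), ze(11) → 21
combine ka(16), be(20) → 36
combine 21, 36 → 57
combine de(50), 57 → 107
Total encoded bits = sum of merged weights = 21 + 36 + 57 + 107 = 221.

221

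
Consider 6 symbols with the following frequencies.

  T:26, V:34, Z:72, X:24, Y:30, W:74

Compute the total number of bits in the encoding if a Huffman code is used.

634

Greedily combine the two least-frequent nodes:
combine X(24), T(26) → 50
combine Y(30), V(34) → 64
combine 50, 64 → 114
combine Z(72), W(74) → 146
combine 114, 146 → 260
The encoded length is the sum of every internal node's weight: 50 + 64 + 114 + 146 + 260 = 634 bits.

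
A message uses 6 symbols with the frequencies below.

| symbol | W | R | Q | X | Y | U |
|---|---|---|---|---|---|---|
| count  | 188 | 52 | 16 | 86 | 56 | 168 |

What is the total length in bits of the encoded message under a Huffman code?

1324

Merge the two smallest weights repeatedly:
Q(16) + R(52) → 68
Y(56) + 68 → 124
X(86) + 124 → 210
U(168) + W(188) → 356
210 + 356 → 566
The encoded length is the sum of every internal node's weight: 68 + 124 + 210 + 356 + 566 = 1324 bits.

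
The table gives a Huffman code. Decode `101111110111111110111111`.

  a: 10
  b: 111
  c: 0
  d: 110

abbcbbdbb

Read left to right; each codeword is recognised as soon as it completes (prefix code):
  10→a | 111→b | 111→b | 0→c | 111→b | 111→b | 110→d | 111→b | 111→b
Decoded message: abbcbbdbb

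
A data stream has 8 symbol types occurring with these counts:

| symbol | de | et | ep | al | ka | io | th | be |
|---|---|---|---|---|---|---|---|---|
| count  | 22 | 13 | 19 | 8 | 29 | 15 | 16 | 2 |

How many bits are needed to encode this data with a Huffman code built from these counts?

353

Build the Huffman tree bottom-up:
be(2) + al(8) → 10
10 + et(13) → 23
io(15) + th(16) → 31
ep(19) + de(22) → 41
23 + ka(29) → 52
31 + 41 → 72
52 + 72 → 124
The encoded length is the sum of every internal node's weight: 10 + 23 + 31 + 41 + 52 + 72 + 124 = 353 bits.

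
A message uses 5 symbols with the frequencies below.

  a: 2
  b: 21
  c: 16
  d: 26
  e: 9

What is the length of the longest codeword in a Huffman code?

3

Merge the two lowest-weight nodes at each step:
merge a(2) and e(9): 11
merge 11 and c(16): 27
merge b(21) and d(26): 47
merge 27 and 47: 74
Maximum depth reached is 3.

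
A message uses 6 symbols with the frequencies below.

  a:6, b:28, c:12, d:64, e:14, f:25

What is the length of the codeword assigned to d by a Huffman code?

1

Huffman merges, smallest pair first:
a(6) + c(12) → 18
e(14) + 18 → 32
f(25) + b(28) → 53
32 + 53 → 85
d(64) + 85 → 149
d is merged only at the final step, so code length = 1.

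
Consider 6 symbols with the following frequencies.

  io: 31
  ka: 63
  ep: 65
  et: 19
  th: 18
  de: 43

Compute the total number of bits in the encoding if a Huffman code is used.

Greedily combine the two least-frequent nodes:
th(18) + et(19) → 37
io(31) + 37 → 68
de(43) + ka(63) → 106
ep(65) + 68 → 133
106 + 133 → 239
Each symbol's bit-cost is frequency × depth; summing gives 583 bits (equivalently 37 + 68 + 106 + 133 + 239).

583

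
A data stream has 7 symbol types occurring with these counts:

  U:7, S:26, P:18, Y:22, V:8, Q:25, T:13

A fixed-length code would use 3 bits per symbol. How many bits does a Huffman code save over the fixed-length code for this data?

Fixed-length: 3 bits × 119 symbols = 357 bits.
Huffman merges:
combine U(7), V(8) → 15
combine T(13), 15 → 28
combine P(18), Y(22) → 40
combine Q(25), S(26) → 51
combine 28, 40 → 68
combine 51, 68 → 119
Huffman total = 15 + 28 + 40 + 51 + 68 + 119 = 321 bits.
Saving = 357 − 321 = 36 bits.

36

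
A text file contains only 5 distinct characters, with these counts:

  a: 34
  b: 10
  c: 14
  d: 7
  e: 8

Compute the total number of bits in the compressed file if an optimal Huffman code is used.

151

Build the Huffman tree bottom-up:
d(7) + e(8) → 15
b(10) + c(14) → 24
15 + 24 → 39
a(34) + 39 → 73
Total encoded bits = sum of merged weights = 15 + 24 + 39 + 73 = 151.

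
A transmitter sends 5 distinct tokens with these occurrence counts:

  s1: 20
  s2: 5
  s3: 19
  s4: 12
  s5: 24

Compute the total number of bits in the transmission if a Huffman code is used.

Build the Huffman tree bottom-up:
s2(5) + s4(12) → 17
17 + s3(19) → 36
s1(20) + s5(24) → 44
36 + 44 → 80
Each symbol's bit-cost is frequency × depth; summing gives 177 bits (equivalently 17 + 36 + 44 + 80).

177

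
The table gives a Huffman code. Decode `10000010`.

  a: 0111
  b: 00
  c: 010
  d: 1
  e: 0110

Read left to right; each codeword is recognised as soon as it completes (prefix code):
  1→d | 00→b | 00→b | 010→c
Decoded message: dbbc

dbbc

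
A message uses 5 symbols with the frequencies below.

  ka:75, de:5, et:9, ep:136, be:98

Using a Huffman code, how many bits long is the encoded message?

613

Merge the two smallest weights repeatedly:
combine de(5), et(9) → 14
combine 14, ka(75) → 89
combine 89, be(98) → 187
combine ep(136), 187 → 323
Each symbol's bit-cost is frequency × depth; summing gives 613 bits (equivalently 14 + 89 + 187 + 323).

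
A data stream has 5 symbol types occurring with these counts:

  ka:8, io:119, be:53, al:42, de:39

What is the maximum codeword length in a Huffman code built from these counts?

Merge the two lowest-weight nodes at each step:
merge ka(8) and de(39): 47
merge al(42) and 47: 89
merge be(53) and 89: 142
merge io(119) and 142: 261
The rarest symbols sit at the bottom; the longest codeword is 4 bits.

4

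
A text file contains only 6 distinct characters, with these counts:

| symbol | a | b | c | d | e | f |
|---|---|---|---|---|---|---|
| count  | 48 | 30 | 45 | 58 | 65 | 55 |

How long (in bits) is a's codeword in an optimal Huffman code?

Build the tree from the bottom:
combine b(30), c(45) → 75
combine a(48), f(55) → 103
combine d(58), e(65) → 123
combine 75, 103 → 178
combine 123, 178 → 301
a sits 3 levels below the root, so its codeword is 3 bits.

3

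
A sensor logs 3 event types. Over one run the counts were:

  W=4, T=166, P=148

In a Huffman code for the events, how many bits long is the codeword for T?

1

Huffman merges, smallest pair first:
combine W(4), P(148) → 152
combine 152, T(166) → 318
T sits one level below the root: a 1-bit codeword.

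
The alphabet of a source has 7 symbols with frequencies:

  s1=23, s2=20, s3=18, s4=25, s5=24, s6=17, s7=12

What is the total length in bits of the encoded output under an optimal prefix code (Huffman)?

392

Greedily combine the two least-frequent nodes:
s7(12) + s6(17) → 29
s3(18) + s2(20) → 38
s1(23) + s5(24) → 47
s4(25) + 29 → 54
38 + 47 → 85
54 + 85 → 139
The encoded length is the sum of every internal node's weight: 29 + 38 + 47 + 54 + 85 + 139 = 392 bits.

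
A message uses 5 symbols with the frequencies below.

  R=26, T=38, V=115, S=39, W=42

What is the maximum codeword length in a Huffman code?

3

Merge the two lowest-weight nodes at each step:
merge R(26) and T(38): 64
merge S(39) and W(42): 81
merge 64 and 81: 145
merge V(115) and 145: 260
The first pair merged (R, T) ends up deepest, at depth 3.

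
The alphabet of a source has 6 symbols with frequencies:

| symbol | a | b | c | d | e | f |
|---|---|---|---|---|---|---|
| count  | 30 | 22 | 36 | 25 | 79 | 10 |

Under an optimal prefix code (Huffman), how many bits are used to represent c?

Repeatedly merge the two smallest:
merge f(10) and b(22): 32
merge d(25) and a(30): 55
merge 32 and c(36): 68
merge 55 and 68: 123
merge e(79) and 123: 202
The subtree containing c is merged 3 times, so code length = 3.

3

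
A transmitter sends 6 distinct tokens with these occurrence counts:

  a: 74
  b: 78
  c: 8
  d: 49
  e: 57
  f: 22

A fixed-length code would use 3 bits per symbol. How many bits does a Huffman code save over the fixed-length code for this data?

179

Fixed-length: 3 bits × 288 symbols = 864 bits.
Huffman merges:
combine c(8), f(22) → 30
combine 30, d(49) → 79
combine e(57), a(74) → 131
combine b(78), 79 → 157
combine 131, 157 → 288
Huffman total = 30 + 79 + 131 + 157 + 288 = 685 bits.
Saving = 864 − 685 = 179 bits.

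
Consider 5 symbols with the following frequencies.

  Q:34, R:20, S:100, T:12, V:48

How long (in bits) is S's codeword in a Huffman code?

Huffman merges, smallest pair first:
merge T(12) and R(20): 32
merge 32 and Q(34): 66
merge V(48) and 66: 114
merge S(100) and 114: 214
S sits one level below the root: a 1-bit codeword.

1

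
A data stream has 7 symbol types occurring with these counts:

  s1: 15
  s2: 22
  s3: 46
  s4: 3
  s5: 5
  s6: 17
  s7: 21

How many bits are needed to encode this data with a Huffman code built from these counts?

Merge the two smallest weights repeatedly:
merge s4(3) and s5(5): 8
merge 8 and s1(15): 23
merge s6(17) and s7(21): 38
merge s2(22) and 23: 45
merge 38 and 45: 83
merge s3(46) and 83: 129
The encoded length is the sum of every internal node's weight: 8 + 23 + 38 + 45 + 83 + 129 = 326 bits.

326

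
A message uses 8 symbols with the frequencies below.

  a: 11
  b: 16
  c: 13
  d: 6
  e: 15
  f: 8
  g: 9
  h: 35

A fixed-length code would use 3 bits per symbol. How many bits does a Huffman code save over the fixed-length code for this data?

21

Fixed-length: 3 bits × 113 symbols = 339 bits.
Huffman merges:
combine d(6), f(8) → 14
combine g(9), a(11) → 20
combine c(13), 14 → 27
combine e(15), b(16) → 31
combine 20, 27 → 47
combine 31, h(35) → 66
combine 47, 66 → 113
Huffman total = 14 + 20 + 27 + 31 + 47 + 66 + 113 = 318 bits.
Saving = 339 − 318 = 21 bits.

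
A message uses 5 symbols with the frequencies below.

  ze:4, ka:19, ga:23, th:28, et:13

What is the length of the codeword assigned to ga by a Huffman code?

Huffman merges, smallest pair first:
merge ze(4) and et(13): 17
merge 17 and ka(19): 36
merge ga(23) and th(28): 51
merge 36 and 51: 87
ga sits 2 levels below the root, so its codeword is 2 bits.

2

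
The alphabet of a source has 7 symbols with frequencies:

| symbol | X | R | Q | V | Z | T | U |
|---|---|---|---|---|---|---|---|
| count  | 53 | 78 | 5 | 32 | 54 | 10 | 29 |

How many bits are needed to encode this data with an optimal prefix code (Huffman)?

657

Merge the two smallest weights repeatedly:
Q(5) + T(10) → 15
15 + U(29) → 44
V(32) + 44 → 76
X(53) + Z(54) → 107
76 + R(78) → 154
107 + 154 → 261
The encoded length is the sum of every internal node's weight: 15 + 44 + 76 + 107 + 154 + 261 = 657 bits.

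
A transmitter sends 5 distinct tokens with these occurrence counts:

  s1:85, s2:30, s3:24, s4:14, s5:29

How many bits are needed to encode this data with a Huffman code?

376

Build the Huffman tree bottom-up:
s4(14) + s3(24) → 38
s5(29) + s2(30) → 59
38 + 59 → 97
s1(85) + 97 → 182
The encoded length is the sum of every internal node's weight: 38 + 59 + 97 + 182 = 376 bits.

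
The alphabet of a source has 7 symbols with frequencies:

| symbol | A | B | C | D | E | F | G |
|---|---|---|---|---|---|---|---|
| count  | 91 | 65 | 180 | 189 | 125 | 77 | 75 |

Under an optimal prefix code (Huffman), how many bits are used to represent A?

Repeatedly merge the two smallest:
B(65) + G(75) → 140
F(77) + A(91) → 168
E(125) + 140 → 265
168 + C(180) → 348
D(189) + 265 → 454
348 + 454 → 802
A's leaf is at depth 3, giving a 3-bit codeword.

3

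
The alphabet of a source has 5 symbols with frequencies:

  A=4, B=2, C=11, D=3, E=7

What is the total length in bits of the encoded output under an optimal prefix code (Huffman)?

57

Greedily combine the two least-frequent nodes:
combine B(2), D(3) → 5
combine A(4), 5 → 9
combine E(7), 9 → 16
combine C(11), 16 → 27
Total encoded bits = sum of merged weights = 5 + 9 + 16 + 27 = 57.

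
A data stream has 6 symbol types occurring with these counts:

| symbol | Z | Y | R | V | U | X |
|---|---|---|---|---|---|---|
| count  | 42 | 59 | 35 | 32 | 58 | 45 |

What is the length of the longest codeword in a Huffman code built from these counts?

3

Merge the two lowest-weight nodes at each step:
V(32) + R(35) → 67
Z(42) + X(45) → 87
U(58) + Y(59) → 117
67 + 87 → 154
117 + 154 → 271
The rarest symbols sit at the bottom; the longest codeword is 3 bits.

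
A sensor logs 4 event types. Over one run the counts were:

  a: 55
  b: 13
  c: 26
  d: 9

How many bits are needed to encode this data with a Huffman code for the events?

Greedily combine the two least-frequent nodes:
merge d(9) and b(13): 22
merge 22 and c(26): 48
merge 48 and a(55): 103
Each symbol's bit-cost is frequency × depth; summing gives 173 bits (equivalently 22 + 48 + 103).

173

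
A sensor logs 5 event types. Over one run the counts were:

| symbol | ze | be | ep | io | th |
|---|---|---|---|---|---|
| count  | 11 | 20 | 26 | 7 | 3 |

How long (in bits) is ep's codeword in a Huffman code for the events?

Build the tree from the bottom:
th(3) + io(7) → 10
10 + ze(11) → 21
be(20) + 21 → 41
ep(26) + 41 → 67
ep is a child of the root — depth 1, so its codeword is a single bit.

1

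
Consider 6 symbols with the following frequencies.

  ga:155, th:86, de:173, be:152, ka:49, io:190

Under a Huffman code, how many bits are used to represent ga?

Huffman merges, smallest pair first:
combine ka(49), th(86) → 135
combine 135, be(152) → 287
combine ga(155), de(173) → 328
combine io(190), 287 → 477
combine 328, 477 → 805
The subtree containing ga is merged 2 times, so code length = 2.

2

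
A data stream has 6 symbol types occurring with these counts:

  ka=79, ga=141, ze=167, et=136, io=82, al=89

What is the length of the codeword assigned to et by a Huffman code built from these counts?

3

Huffman merges, smallest pair first:
ka(79) + io(82) → 161
al(89) + et(136) → 225
ga(141) + 161 → 302
ze(167) + 225 → 392
302 + 392 → 694
et sits 3 levels below the root, so its codeword is 3 bits.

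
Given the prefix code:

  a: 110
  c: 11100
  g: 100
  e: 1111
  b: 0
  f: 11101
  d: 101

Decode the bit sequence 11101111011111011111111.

Read left to right; each codeword is recognised as soon as it completes (prefix code):
  11101→f | 11101→f | 1111→e | 0→b | 1111→e | 1111→e
Decoded message: ffebee

ffebee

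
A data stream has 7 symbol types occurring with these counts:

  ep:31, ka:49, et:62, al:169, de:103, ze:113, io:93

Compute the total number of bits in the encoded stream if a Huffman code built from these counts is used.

Build the Huffman tree bottom-up:
merge ep(31) and ka(49): 80
merge et(62) and 80: 142
merge io(93) and de(103): 196
merge ze(113) and 142: 255
merge al(169) and 196: 365
merge 255 and 365: 620
Total encoded bits = sum of merged weights = 80 + 142 + 196 + 255 + 365 + 620 = 1658.

1658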